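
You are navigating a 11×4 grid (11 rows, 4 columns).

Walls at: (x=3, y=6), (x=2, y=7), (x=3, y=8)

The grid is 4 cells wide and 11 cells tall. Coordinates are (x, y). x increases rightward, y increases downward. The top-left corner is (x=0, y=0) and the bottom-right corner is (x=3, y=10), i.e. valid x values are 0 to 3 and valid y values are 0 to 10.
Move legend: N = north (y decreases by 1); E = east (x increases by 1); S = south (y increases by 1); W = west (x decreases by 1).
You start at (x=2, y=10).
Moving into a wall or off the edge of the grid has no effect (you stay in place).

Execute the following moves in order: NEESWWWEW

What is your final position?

Start: (x=2, y=10)
  N (north): (x=2, y=10) -> (x=2, y=9)
  E (east): (x=2, y=9) -> (x=3, y=9)
  E (east): blocked, stay at (x=3, y=9)
  S (south): (x=3, y=9) -> (x=3, y=10)
  W (west): (x=3, y=10) -> (x=2, y=10)
  W (west): (x=2, y=10) -> (x=1, y=10)
  W (west): (x=1, y=10) -> (x=0, y=10)
  E (east): (x=0, y=10) -> (x=1, y=10)
  W (west): (x=1, y=10) -> (x=0, y=10)
Final: (x=0, y=10)

Answer: Final position: (x=0, y=10)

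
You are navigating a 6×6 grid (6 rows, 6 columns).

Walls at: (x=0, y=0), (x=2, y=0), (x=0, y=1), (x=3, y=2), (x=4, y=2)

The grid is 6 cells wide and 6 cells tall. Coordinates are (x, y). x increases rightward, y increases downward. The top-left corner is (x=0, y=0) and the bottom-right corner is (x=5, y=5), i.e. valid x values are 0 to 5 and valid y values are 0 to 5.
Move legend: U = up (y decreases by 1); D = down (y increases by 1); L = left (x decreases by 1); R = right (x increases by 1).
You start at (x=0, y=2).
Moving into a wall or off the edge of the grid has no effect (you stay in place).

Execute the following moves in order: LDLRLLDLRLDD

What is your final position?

Answer: Final position: (x=0, y=5)

Derivation:
Start: (x=0, y=2)
  L (left): blocked, stay at (x=0, y=2)
  D (down): (x=0, y=2) -> (x=0, y=3)
  L (left): blocked, stay at (x=0, y=3)
  R (right): (x=0, y=3) -> (x=1, y=3)
  L (left): (x=1, y=3) -> (x=0, y=3)
  L (left): blocked, stay at (x=0, y=3)
  D (down): (x=0, y=3) -> (x=0, y=4)
  L (left): blocked, stay at (x=0, y=4)
  R (right): (x=0, y=4) -> (x=1, y=4)
  L (left): (x=1, y=4) -> (x=0, y=4)
  D (down): (x=0, y=4) -> (x=0, y=5)
  D (down): blocked, stay at (x=0, y=5)
Final: (x=0, y=5)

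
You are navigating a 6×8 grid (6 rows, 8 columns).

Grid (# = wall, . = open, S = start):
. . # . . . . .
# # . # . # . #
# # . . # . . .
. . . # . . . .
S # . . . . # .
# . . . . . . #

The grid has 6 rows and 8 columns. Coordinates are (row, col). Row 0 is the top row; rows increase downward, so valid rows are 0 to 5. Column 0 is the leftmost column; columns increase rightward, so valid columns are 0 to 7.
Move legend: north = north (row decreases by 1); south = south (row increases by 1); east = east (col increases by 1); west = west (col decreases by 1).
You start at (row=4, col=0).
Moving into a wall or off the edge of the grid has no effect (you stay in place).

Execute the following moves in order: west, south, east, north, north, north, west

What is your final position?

Answer: Final position: (row=3, col=0)

Derivation:
Start: (row=4, col=0)
  west (west): blocked, stay at (row=4, col=0)
  south (south): blocked, stay at (row=4, col=0)
  east (east): blocked, stay at (row=4, col=0)
  north (north): (row=4, col=0) -> (row=3, col=0)
  north (north): blocked, stay at (row=3, col=0)
  north (north): blocked, stay at (row=3, col=0)
  west (west): blocked, stay at (row=3, col=0)
Final: (row=3, col=0)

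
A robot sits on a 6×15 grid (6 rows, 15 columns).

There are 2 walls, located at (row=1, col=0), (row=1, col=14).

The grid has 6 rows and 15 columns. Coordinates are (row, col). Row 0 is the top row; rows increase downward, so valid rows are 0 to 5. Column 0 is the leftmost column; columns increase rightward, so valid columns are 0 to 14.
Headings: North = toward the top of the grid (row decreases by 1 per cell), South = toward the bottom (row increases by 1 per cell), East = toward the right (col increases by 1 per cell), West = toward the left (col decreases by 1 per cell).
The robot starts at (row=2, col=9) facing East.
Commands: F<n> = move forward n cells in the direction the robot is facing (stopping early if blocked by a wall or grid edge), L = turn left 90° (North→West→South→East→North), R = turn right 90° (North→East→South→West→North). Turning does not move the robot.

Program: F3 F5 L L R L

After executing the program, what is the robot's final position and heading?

Answer: Final position: (row=2, col=14), facing West

Derivation:
Start: (row=2, col=9), facing East
  F3: move forward 3, now at (row=2, col=12)
  F5: move forward 2/5 (blocked), now at (row=2, col=14)
  L: turn left, now facing North
  L: turn left, now facing West
  R: turn right, now facing North
  L: turn left, now facing West
Final: (row=2, col=14), facing West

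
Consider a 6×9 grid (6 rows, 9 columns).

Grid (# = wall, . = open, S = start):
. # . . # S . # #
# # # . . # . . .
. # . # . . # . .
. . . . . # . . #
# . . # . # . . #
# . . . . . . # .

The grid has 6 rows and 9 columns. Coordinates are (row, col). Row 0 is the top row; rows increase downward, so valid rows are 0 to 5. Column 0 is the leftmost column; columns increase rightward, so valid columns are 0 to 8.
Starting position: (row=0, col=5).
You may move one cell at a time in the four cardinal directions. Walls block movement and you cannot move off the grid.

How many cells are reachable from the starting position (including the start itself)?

Answer: Reachable cells: 33

Derivation:
BFS flood-fill from (row=0, col=5):
  Distance 0: (row=0, col=5)
  Distance 1: (row=0, col=6)
  Distance 2: (row=1, col=6)
  Distance 3: (row=1, col=7)
  Distance 4: (row=1, col=8), (row=2, col=7)
  Distance 5: (row=2, col=8), (row=3, col=7)
  Distance 6: (row=3, col=6), (row=4, col=7)
  Distance 7: (row=4, col=6)
  Distance 8: (row=5, col=6)
  Distance 9: (row=5, col=5)
  Distance 10: (row=5, col=4)
  Distance 11: (row=4, col=4), (row=5, col=3)
  Distance 12: (row=3, col=4), (row=5, col=2)
  Distance 13: (row=2, col=4), (row=3, col=3), (row=4, col=2), (row=5, col=1)
  Distance 14: (row=1, col=4), (row=2, col=5), (row=3, col=2), (row=4, col=1)
  Distance 15: (row=1, col=3), (row=2, col=2), (row=3, col=1)
  Distance 16: (row=0, col=3), (row=3, col=0)
  Distance 17: (row=0, col=2), (row=2, col=0)
Total reachable: 33 (grid has 35 open cells total)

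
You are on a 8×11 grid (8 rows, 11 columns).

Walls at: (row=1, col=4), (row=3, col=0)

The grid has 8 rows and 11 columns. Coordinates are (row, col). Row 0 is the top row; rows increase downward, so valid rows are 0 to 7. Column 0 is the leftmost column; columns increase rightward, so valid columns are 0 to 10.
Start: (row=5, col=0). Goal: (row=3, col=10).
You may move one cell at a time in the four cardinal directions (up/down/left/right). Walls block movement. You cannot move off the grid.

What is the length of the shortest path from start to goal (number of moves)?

BFS from (row=5, col=0) until reaching (row=3, col=10):
  Distance 0: (row=5, col=0)
  Distance 1: (row=4, col=0), (row=5, col=1), (row=6, col=0)
  Distance 2: (row=4, col=1), (row=5, col=2), (row=6, col=1), (row=7, col=0)
  Distance 3: (row=3, col=1), (row=4, col=2), (row=5, col=3), (row=6, col=2), (row=7, col=1)
  Distance 4: (row=2, col=1), (row=3, col=2), (row=4, col=3), (row=5, col=4), (row=6, col=3), (row=7, col=2)
  Distance 5: (row=1, col=1), (row=2, col=0), (row=2, col=2), (row=3, col=3), (row=4, col=4), (row=5, col=5), (row=6, col=4), (row=7, col=3)
  Distance 6: (row=0, col=1), (row=1, col=0), (row=1, col=2), (row=2, col=3), (row=3, col=4), (row=4, col=5), (row=5, col=6), (row=6, col=5), (row=7, col=4)
  Distance 7: (row=0, col=0), (row=0, col=2), (row=1, col=3), (row=2, col=4), (row=3, col=5), (row=4, col=6), (row=5, col=7), (row=6, col=6), (row=7, col=5)
  Distance 8: (row=0, col=3), (row=2, col=5), (row=3, col=6), (row=4, col=7), (row=5, col=8), (row=6, col=7), (row=7, col=6)
  Distance 9: (row=0, col=4), (row=1, col=5), (row=2, col=6), (row=3, col=7), (row=4, col=8), (row=5, col=9), (row=6, col=8), (row=7, col=7)
  Distance 10: (row=0, col=5), (row=1, col=6), (row=2, col=7), (row=3, col=8), (row=4, col=9), (row=5, col=10), (row=6, col=9), (row=7, col=8)
  Distance 11: (row=0, col=6), (row=1, col=7), (row=2, col=8), (row=3, col=9), (row=4, col=10), (row=6, col=10), (row=7, col=9)
  Distance 12: (row=0, col=7), (row=1, col=8), (row=2, col=9), (row=3, col=10), (row=7, col=10)  <- goal reached here
One shortest path (12 moves): (row=5, col=0) -> (row=5, col=1) -> (row=5, col=2) -> (row=5, col=3) -> (row=5, col=4) -> (row=5, col=5) -> (row=5, col=6) -> (row=5, col=7) -> (row=5, col=8) -> (row=5, col=9) -> (row=5, col=10) -> (row=4, col=10) -> (row=3, col=10)

Answer: Shortest path length: 12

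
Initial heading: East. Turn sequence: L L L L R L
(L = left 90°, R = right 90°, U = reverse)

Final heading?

Answer: Final heading: East

Derivation:
Start: East
  L (left (90° counter-clockwise)) -> North
  L (left (90° counter-clockwise)) -> West
  L (left (90° counter-clockwise)) -> South
  L (left (90° counter-clockwise)) -> East
  R (right (90° clockwise)) -> South
  L (left (90° counter-clockwise)) -> East
Final: East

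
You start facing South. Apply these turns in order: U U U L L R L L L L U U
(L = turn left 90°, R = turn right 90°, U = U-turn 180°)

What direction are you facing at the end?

Answer: Final heading: West

Derivation:
Start: South
  U (U-turn (180°)) -> North
  U (U-turn (180°)) -> South
  U (U-turn (180°)) -> North
  L (left (90° counter-clockwise)) -> West
  L (left (90° counter-clockwise)) -> South
  R (right (90° clockwise)) -> West
  L (left (90° counter-clockwise)) -> South
  L (left (90° counter-clockwise)) -> East
  L (left (90° counter-clockwise)) -> North
  L (left (90° counter-clockwise)) -> West
  U (U-turn (180°)) -> East
  U (U-turn (180°)) -> West
Final: West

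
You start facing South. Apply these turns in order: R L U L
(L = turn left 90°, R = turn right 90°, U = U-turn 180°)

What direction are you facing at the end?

Start: South
  R (right (90° clockwise)) -> West
  L (left (90° counter-clockwise)) -> South
  U (U-turn (180°)) -> North
  L (left (90° counter-clockwise)) -> West
Final: West

Answer: Final heading: West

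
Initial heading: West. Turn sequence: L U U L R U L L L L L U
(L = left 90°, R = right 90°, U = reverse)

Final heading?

Start: West
  L (left (90° counter-clockwise)) -> South
  U (U-turn (180°)) -> North
  U (U-turn (180°)) -> South
  L (left (90° counter-clockwise)) -> East
  R (right (90° clockwise)) -> South
  U (U-turn (180°)) -> North
  L (left (90° counter-clockwise)) -> West
  L (left (90° counter-clockwise)) -> South
  L (left (90° counter-clockwise)) -> East
  L (left (90° counter-clockwise)) -> North
  L (left (90° counter-clockwise)) -> West
  U (U-turn (180°)) -> East
Final: East

Answer: Final heading: East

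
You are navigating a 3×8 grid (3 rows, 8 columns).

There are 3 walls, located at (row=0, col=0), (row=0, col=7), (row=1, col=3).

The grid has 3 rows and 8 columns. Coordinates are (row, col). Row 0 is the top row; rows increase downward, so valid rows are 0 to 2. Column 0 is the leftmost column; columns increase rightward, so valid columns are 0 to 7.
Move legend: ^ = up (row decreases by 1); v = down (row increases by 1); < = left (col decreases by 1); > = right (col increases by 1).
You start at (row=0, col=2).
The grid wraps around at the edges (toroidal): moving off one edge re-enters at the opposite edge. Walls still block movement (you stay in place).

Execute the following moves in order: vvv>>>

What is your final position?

Answer: Final position: (row=0, col=5)

Derivation:
Start: (row=0, col=2)
  v (down): (row=0, col=2) -> (row=1, col=2)
  v (down): (row=1, col=2) -> (row=2, col=2)
  v (down): (row=2, col=2) -> (row=0, col=2)
  > (right): (row=0, col=2) -> (row=0, col=3)
  > (right): (row=0, col=3) -> (row=0, col=4)
  > (right): (row=0, col=4) -> (row=0, col=5)
Final: (row=0, col=5)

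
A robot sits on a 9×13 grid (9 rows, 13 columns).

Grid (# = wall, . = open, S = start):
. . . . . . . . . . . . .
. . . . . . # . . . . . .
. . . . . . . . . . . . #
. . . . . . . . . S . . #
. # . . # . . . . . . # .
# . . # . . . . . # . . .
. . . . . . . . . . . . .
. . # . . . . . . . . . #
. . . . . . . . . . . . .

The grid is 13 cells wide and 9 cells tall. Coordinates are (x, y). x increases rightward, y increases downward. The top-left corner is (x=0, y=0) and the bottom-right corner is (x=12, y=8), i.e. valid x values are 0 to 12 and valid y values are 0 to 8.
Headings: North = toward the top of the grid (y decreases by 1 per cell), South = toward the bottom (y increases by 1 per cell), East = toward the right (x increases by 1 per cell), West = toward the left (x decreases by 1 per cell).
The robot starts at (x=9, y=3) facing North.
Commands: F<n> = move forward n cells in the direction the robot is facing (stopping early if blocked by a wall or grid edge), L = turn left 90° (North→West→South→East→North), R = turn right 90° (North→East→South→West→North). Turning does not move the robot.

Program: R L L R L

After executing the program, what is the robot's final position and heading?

Start: (x=9, y=3), facing North
  R: turn right, now facing East
  L: turn left, now facing North
  L: turn left, now facing West
  R: turn right, now facing North
  L: turn left, now facing West
Final: (x=9, y=3), facing West

Answer: Final position: (x=9, y=3), facing West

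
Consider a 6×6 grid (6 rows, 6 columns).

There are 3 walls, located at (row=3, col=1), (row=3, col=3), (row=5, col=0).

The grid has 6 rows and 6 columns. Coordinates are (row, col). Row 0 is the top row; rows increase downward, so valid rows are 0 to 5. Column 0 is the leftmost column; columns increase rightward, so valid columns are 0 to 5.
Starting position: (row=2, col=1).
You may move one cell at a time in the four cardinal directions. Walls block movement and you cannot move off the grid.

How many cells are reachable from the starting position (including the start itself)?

BFS flood-fill from (row=2, col=1):
  Distance 0: (row=2, col=1)
  Distance 1: (row=1, col=1), (row=2, col=0), (row=2, col=2)
  Distance 2: (row=0, col=1), (row=1, col=0), (row=1, col=2), (row=2, col=3), (row=3, col=0), (row=3, col=2)
  Distance 3: (row=0, col=0), (row=0, col=2), (row=1, col=3), (row=2, col=4), (row=4, col=0), (row=4, col=2)
  Distance 4: (row=0, col=3), (row=1, col=4), (row=2, col=5), (row=3, col=4), (row=4, col=1), (row=4, col=3), (row=5, col=2)
  Distance 5: (row=0, col=4), (row=1, col=5), (row=3, col=5), (row=4, col=4), (row=5, col=1), (row=5, col=3)
  Distance 6: (row=0, col=5), (row=4, col=5), (row=5, col=4)
  Distance 7: (row=5, col=5)
Total reachable: 33 (grid has 33 open cells total)

Answer: Reachable cells: 33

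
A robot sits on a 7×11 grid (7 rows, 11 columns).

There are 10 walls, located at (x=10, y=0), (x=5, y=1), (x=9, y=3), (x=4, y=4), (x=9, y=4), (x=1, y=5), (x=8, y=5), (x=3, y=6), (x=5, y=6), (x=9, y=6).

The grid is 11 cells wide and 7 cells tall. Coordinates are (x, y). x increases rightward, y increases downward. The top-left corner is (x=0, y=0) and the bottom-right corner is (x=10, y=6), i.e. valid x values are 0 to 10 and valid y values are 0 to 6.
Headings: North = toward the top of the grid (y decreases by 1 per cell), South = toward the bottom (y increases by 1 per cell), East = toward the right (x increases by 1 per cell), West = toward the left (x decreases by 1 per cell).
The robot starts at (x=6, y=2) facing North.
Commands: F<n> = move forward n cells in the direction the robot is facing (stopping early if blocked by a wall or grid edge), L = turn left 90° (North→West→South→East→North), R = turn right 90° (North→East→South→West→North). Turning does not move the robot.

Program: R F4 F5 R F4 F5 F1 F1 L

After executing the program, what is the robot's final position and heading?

Answer: Final position: (x=10, y=6), facing East

Derivation:
Start: (x=6, y=2), facing North
  R: turn right, now facing East
  F4: move forward 4, now at (x=10, y=2)
  F5: move forward 0/5 (blocked), now at (x=10, y=2)
  R: turn right, now facing South
  F4: move forward 4, now at (x=10, y=6)
  F5: move forward 0/5 (blocked), now at (x=10, y=6)
  F1: move forward 0/1 (blocked), now at (x=10, y=6)
  F1: move forward 0/1 (blocked), now at (x=10, y=6)
  L: turn left, now facing East
Final: (x=10, y=6), facing East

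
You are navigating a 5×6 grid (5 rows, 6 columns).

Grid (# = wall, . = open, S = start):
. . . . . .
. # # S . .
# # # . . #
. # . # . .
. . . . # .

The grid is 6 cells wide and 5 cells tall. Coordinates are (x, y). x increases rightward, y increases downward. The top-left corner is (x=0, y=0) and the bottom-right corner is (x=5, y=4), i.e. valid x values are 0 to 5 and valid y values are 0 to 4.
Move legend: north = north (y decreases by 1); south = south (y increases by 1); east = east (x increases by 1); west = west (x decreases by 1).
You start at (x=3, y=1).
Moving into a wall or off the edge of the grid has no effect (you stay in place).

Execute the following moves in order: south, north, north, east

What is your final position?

Answer: Final position: (x=4, y=0)

Derivation:
Start: (x=3, y=1)
  south (south): (x=3, y=1) -> (x=3, y=2)
  north (north): (x=3, y=2) -> (x=3, y=1)
  north (north): (x=3, y=1) -> (x=3, y=0)
  east (east): (x=3, y=0) -> (x=4, y=0)
Final: (x=4, y=0)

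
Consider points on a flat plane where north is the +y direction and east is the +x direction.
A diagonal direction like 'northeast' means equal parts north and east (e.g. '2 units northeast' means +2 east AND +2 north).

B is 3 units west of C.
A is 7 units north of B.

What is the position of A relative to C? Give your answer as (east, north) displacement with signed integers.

Place C at the origin (east=0, north=0).
  B is 3 units west of C: delta (east=-3, north=+0); B at (east=-3, north=0).
  A is 7 units north of B: delta (east=+0, north=+7); A at (east=-3, north=7).
Therefore A relative to C: (east=-3, north=7).

Answer: A is at (east=-3, north=7) relative to C.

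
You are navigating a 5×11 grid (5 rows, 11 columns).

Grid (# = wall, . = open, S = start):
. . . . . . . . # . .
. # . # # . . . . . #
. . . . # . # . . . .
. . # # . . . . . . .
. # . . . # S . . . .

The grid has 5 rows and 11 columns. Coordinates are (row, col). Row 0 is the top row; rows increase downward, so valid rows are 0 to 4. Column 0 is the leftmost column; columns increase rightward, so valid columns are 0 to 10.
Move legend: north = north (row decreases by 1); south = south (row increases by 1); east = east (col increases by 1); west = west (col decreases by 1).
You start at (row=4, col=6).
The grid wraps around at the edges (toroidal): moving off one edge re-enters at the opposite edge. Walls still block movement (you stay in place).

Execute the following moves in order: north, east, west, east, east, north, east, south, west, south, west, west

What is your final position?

Start: (row=4, col=6)
  north (north): (row=4, col=6) -> (row=3, col=6)
  east (east): (row=3, col=6) -> (row=3, col=7)
  west (west): (row=3, col=7) -> (row=3, col=6)
  east (east): (row=3, col=6) -> (row=3, col=7)
  east (east): (row=3, col=7) -> (row=3, col=8)
  north (north): (row=3, col=8) -> (row=2, col=8)
  east (east): (row=2, col=8) -> (row=2, col=9)
  south (south): (row=2, col=9) -> (row=3, col=9)
  west (west): (row=3, col=9) -> (row=3, col=8)
  south (south): (row=3, col=8) -> (row=4, col=8)
  west (west): (row=4, col=8) -> (row=4, col=7)
  west (west): (row=4, col=7) -> (row=4, col=6)
Final: (row=4, col=6)

Answer: Final position: (row=4, col=6)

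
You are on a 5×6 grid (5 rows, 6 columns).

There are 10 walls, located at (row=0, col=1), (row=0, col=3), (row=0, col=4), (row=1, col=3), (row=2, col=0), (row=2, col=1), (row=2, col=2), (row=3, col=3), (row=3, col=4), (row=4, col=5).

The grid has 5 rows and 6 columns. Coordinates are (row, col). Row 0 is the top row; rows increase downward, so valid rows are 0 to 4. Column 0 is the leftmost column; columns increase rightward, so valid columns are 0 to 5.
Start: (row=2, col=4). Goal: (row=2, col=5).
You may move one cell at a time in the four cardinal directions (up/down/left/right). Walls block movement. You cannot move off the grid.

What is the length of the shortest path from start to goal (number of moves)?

BFS from (row=2, col=4) until reaching (row=2, col=5):
  Distance 0: (row=2, col=4)
  Distance 1: (row=1, col=4), (row=2, col=3), (row=2, col=5)  <- goal reached here
One shortest path (1 moves): (row=2, col=4) -> (row=2, col=5)

Answer: Shortest path length: 1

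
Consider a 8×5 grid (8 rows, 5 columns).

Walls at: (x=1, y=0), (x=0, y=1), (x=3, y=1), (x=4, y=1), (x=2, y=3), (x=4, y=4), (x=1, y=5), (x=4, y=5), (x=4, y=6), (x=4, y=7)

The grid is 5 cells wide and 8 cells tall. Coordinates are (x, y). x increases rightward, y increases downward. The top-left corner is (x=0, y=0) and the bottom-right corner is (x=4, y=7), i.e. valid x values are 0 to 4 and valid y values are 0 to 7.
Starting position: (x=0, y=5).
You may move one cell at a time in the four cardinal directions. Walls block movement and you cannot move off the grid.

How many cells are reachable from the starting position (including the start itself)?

Answer: Reachable cells: 29

Derivation:
BFS flood-fill from (x=0, y=5):
  Distance 0: (x=0, y=5)
  Distance 1: (x=0, y=4), (x=0, y=6)
  Distance 2: (x=0, y=3), (x=1, y=4), (x=1, y=6), (x=0, y=7)
  Distance 3: (x=0, y=2), (x=1, y=3), (x=2, y=4), (x=2, y=6), (x=1, y=7)
  Distance 4: (x=1, y=2), (x=3, y=4), (x=2, y=5), (x=3, y=6), (x=2, y=7)
  Distance 5: (x=1, y=1), (x=2, y=2), (x=3, y=3), (x=3, y=5), (x=3, y=7)
  Distance 6: (x=2, y=1), (x=3, y=2), (x=4, y=3)
  Distance 7: (x=2, y=0), (x=4, y=2)
  Distance 8: (x=3, y=0)
  Distance 9: (x=4, y=0)
Total reachable: 29 (grid has 30 open cells total)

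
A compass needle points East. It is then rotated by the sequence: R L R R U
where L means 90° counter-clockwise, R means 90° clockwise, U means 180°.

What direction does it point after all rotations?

Start: East
  R (right (90° clockwise)) -> South
  L (left (90° counter-clockwise)) -> East
  R (right (90° clockwise)) -> South
  R (right (90° clockwise)) -> West
  U (U-turn (180°)) -> East
Final: East

Answer: Final heading: East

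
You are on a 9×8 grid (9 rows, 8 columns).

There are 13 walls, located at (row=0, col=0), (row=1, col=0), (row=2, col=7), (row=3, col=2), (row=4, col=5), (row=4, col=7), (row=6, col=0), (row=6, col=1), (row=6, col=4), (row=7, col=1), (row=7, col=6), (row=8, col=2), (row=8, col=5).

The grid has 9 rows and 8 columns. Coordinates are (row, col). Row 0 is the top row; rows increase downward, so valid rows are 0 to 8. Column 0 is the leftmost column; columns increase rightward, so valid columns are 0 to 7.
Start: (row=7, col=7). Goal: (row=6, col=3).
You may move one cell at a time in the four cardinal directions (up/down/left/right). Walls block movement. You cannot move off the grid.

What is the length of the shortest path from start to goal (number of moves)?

BFS from (row=7, col=7) until reaching (row=6, col=3):
  Distance 0: (row=7, col=7)
  Distance 1: (row=6, col=7), (row=8, col=7)
  Distance 2: (row=5, col=7), (row=6, col=6), (row=8, col=6)
  Distance 3: (row=5, col=6), (row=6, col=5)
  Distance 4: (row=4, col=6), (row=5, col=5), (row=7, col=5)
  Distance 5: (row=3, col=6), (row=5, col=4), (row=7, col=4)
  Distance 6: (row=2, col=6), (row=3, col=5), (row=3, col=7), (row=4, col=4), (row=5, col=3), (row=7, col=3), (row=8, col=4)
  Distance 7: (row=1, col=6), (row=2, col=5), (row=3, col=4), (row=4, col=3), (row=5, col=2), (row=6, col=3), (row=7, col=2), (row=8, col=3)  <- goal reached here
One shortest path (7 moves): (row=7, col=7) -> (row=6, col=7) -> (row=6, col=6) -> (row=6, col=5) -> (row=5, col=5) -> (row=5, col=4) -> (row=5, col=3) -> (row=6, col=3)

Answer: Shortest path length: 7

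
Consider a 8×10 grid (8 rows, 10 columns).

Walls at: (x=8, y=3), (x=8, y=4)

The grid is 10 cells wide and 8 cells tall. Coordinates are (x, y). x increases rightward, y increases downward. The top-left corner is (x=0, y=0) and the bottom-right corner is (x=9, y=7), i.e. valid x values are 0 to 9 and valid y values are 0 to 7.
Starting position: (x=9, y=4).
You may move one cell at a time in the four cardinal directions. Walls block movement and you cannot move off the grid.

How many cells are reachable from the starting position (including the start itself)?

Answer: Reachable cells: 78

Derivation:
BFS flood-fill from (x=9, y=4):
  Distance 0: (x=9, y=4)
  Distance 1: (x=9, y=3), (x=9, y=5)
  Distance 2: (x=9, y=2), (x=8, y=5), (x=9, y=6)
  Distance 3: (x=9, y=1), (x=8, y=2), (x=7, y=5), (x=8, y=6), (x=9, y=7)
  Distance 4: (x=9, y=0), (x=8, y=1), (x=7, y=2), (x=7, y=4), (x=6, y=5), (x=7, y=6), (x=8, y=7)
  Distance 5: (x=8, y=0), (x=7, y=1), (x=6, y=2), (x=7, y=3), (x=6, y=4), (x=5, y=5), (x=6, y=6), (x=7, y=7)
  Distance 6: (x=7, y=0), (x=6, y=1), (x=5, y=2), (x=6, y=3), (x=5, y=4), (x=4, y=5), (x=5, y=6), (x=6, y=7)
  Distance 7: (x=6, y=0), (x=5, y=1), (x=4, y=2), (x=5, y=3), (x=4, y=4), (x=3, y=5), (x=4, y=6), (x=5, y=7)
  Distance 8: (x=5, y=0), (x=4, y=1), (x=3, y=2), (x=4, y=3), (x=3, y=4), (x=2, y=5), (x=3, y=6), (x=4, y=7)
  Distance 9: (x=4, y=0), (x=3, y=1), (x=2, y=2), (x=3, y=3), (x=2, y=4), (x=1, y=5), (x=2, y=6), (x=3, y=7)
  Distance 10: (x=3, y=0), (x=2, y=1), (x=1, y=2), (x=2, y=3), (x=1, y=4), (x=0, y=5), (x=1, y=6), (x=2, y=7)
  Distance 11: (x=2, y=0), (x=1, y=1), (x=0, y=2), (x=1, y=3), (x=0, y=4), (x=0, y=6), (x=1, y=7)
  Distance 12: (x=1, y=0), (x=0, y=1), (x=0, y=3), (x=0, y=7)
  Distance 13: (x=0, y=0)
Total reachable: 78 (grid has 78 open cells total)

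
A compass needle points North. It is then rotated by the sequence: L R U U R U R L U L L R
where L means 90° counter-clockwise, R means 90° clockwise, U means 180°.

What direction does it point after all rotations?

Start: North
  L (left (90° counter-clockwise)) -> West
  R (right (90° clockwise)) -> North
  U (U-turn (180°)) -> South
  U (U-turn (180°)) -> North
  R (right (90° clockwise)) -> East
  U (U-turn (180°)) -> West
  R (right (90° clockwise)) -> North
  L (left (90° counter-clockwise)) -> West
  U (U-turn (180°)) -> East
  L (left (90° counter-clockwise)) -> North
  L (left (90° counter-clockwise)) -> West
  R (right (90° clockwise)) -> North
Final: North

Answer: Final heading: North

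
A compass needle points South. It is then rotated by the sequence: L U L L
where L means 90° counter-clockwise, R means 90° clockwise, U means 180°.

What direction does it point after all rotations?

Answer: Final heading: East

Derivation:
Start: South
  L (left (90° counter-clockwise)) -> East
  U (U-turn (180°)) -> West
  L (left (90° counter-clockwise)) -> South
  L (left (90° counter-clockwise)) -> East
Final: East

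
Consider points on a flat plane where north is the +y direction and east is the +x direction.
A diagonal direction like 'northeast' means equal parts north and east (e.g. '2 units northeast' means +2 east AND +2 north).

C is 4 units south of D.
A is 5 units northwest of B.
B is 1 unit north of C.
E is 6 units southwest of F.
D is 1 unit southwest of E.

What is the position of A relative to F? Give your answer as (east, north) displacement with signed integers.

Place F at the origin (east=0, north=0).
  E is 6 units southwest of F: delta (east=-6, north=-6); E at (east=-6, north=-6).
  D is 1 unit southwest of E: delta (east=-1, north=-1); D at (east=-7, north=-7).
  C is 4 units south of D: delta (east=+0, north=-4); C at (east=-7, north=-11).
  B is 1 unit north of C: delta (east=+0, north=+1); B at (east=-7, north=-10).
  A is 5 units northwest of B: delta (east=-5, north=+5); A at (east=-12, north=-5).
Therefore A relative to F: (east=-12, north=-5).

Answer: A is at (east=-12, north=-5) relative to F.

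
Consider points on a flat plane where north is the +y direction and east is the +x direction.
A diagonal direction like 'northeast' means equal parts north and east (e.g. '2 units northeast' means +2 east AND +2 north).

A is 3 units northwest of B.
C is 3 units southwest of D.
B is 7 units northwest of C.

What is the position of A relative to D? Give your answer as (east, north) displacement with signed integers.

Place D at the origin (east=0, north=0).
  C is 3 units southwest of D: delta (east=-3, north=-3); C at (east=-3, north=-3).
  B is 7 units northwest of C: delta (east=-7, north=+7); B at (east=-10, north=4).
  A is 3 units northwest of B: delta (east=-3, north=+3); A at (east=-13, north=7).
Therefore A relative to D: (east=-13, north=7).

Answer: A is at (east=-13, north=7) relative to D.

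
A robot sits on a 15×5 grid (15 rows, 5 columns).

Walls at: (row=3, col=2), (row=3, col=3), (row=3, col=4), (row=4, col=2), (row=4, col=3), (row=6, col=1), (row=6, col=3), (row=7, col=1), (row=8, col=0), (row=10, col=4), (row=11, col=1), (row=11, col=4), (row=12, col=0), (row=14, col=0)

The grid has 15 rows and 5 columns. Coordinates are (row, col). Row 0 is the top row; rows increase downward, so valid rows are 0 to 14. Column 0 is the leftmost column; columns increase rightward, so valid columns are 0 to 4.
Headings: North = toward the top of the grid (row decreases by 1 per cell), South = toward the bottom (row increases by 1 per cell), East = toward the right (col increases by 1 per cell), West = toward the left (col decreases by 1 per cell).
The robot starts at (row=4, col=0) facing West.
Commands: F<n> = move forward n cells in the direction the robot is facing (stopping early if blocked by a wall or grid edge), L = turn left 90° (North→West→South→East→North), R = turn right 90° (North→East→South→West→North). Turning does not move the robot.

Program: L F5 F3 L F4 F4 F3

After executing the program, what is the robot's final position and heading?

Answer: Final position: (row=7, col=0), facing East

Derivation:
Start: (row=4, col=0), facing West
  L: turn left, now facing South
  F5: move forward 3/5 (blocked), now at (row=7, col=0)
  F3: move forward 0/3 (blocked), now at (row=7, col=0)
  L: turn left, now facing East
  F4: move forward 0/4 (blocked), now at (row=7, col=0)
  F4: move forward 0/4 (blocked), now at (row=7, col=0)
  F3: move forward 0/3 (blocked), now at (row=7, col=0)
Final: (row=7, col=0), facing East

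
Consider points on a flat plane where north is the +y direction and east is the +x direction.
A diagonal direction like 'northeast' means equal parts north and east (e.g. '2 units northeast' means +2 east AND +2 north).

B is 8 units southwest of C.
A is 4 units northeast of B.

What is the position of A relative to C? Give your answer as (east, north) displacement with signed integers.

Place C at the origin (east=0, north=0).
  B is 8 units southwest of C: delta (east=-8, north=-8); B at (east=-8, north=-8).
  A is 4 units northeast of B: delta (east=+4, north=+4); A at (east=-4, north=-4).
Therefore A relative to C: (east=-4, north=-4).

Answer: A is at (east=-4, north=-4) relative to C.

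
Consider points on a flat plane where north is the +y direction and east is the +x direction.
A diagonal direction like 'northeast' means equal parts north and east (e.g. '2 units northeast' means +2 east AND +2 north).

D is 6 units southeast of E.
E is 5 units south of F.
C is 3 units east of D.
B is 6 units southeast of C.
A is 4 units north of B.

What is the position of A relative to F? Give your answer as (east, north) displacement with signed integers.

Answer: A is at (east=15, north=-13) relative to F.

Derivation:
Place F at the origin (east=0, north=0).
  E is 5 units south of F: delta (east=+0, north=-5); E at (east=0, north=-5).
  D is 6 units southeast of E: delta (east=+6, north=-6); D at (east=6, north=-11).
  C is 3 units east of D: delta (east=+3, north=+0); C at (east=9, north=-11).
  B is 6 units southeast of C: delta (east=+6, north=-6); B at (east=15, north=-17).
  A is 4 units north of B: delta (east=+0, north=+4); A at (east=15, north=-13).
Therefore A relative to F: (east=15, north=-13).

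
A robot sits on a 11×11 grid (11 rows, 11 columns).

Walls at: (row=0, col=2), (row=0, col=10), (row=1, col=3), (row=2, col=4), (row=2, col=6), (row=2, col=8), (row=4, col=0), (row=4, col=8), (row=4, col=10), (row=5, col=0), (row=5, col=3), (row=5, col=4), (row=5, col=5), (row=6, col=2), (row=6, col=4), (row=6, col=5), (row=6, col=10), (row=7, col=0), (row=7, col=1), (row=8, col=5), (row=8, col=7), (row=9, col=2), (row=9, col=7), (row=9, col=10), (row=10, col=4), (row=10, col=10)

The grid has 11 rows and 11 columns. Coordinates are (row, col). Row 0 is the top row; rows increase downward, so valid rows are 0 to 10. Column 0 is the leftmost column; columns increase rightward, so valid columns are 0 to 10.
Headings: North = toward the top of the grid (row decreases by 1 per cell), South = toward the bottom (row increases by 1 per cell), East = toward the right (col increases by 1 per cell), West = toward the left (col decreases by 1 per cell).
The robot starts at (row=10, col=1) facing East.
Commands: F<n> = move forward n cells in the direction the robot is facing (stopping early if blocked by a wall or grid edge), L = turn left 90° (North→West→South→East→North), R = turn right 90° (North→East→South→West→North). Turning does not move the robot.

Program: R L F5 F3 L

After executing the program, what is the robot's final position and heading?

Answer: Final position: (row=10, col=3), facing North

Derivation:
Start: (row=10, col=1), facing East
  R: turn right, now facing South
  L: turn left, now facing East
  F5: move forward 2/5 (blocked), now at (row=10, col=3)
  F3: move forward 0/3 (blocked), now at (row=10, col=3)
  L: turn left, now facing North
Final: (row=10, col=3), facing North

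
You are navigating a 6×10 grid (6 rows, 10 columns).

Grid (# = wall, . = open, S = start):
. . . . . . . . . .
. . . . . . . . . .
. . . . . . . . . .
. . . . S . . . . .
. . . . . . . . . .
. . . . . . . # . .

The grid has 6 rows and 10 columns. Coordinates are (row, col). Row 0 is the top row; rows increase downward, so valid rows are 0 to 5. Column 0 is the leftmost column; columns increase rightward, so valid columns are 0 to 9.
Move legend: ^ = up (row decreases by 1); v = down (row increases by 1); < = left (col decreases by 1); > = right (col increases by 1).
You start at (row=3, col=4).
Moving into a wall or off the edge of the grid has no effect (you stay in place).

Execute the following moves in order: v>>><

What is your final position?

Start: (row=3, col=4)
  v (down): (row=3, col=4) -> (row=4, col=4)
  > (right): (row=4, col=4) -> (row=4, col=5)
  > (right): (row=4, col=5) -> (row=4, col=6)
  > (right): (row=4, col=6) -> (row=4, col=7)
  < (left): (row=4, col=7) -> (row=4, col=6)
Final: (row=4, col=6)

Answer: Final position: (row=4, col=6)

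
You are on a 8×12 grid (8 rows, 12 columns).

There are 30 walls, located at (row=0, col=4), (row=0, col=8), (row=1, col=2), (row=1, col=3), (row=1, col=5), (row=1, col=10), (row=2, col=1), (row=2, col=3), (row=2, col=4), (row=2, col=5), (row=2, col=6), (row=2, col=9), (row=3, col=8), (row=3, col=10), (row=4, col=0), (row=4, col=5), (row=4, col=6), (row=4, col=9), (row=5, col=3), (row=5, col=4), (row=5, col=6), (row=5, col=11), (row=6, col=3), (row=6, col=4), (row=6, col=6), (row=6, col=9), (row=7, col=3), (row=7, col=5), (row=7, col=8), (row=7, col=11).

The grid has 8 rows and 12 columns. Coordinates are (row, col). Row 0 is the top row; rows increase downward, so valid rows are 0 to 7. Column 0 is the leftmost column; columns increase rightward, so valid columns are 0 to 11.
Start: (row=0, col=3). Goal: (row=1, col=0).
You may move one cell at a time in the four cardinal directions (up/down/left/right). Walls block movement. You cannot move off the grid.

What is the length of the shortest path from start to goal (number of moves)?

Answer: Shortest path length: 4

Derivation:
BFS from (row=0, col=3) until reaching (row=1, col=0):
  Distance 0: (row=0, col=3)
  Distance 1: (row=0, col=2)
  Distance 2: (row=0, col=1)
  Distance 3: (row=0, col=0), (row=1, col=1)
  Distance 4: (row=1, col=0)  <- goal reached here
One shortest path (4 moves): (row=0, col=3) -> (row=0, col=2) -> (row=0, col=1) -> (row=0, col=0) -> (row=1, col=0)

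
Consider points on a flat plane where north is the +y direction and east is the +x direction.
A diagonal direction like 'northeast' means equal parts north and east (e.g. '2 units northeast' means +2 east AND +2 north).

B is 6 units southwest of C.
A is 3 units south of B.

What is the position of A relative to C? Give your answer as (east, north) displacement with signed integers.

Place C at the origin (east=0, north=0).
  B is 6 units southwest of C: delta (east=-6, north=-6); B at (east=-6, north=-6).
  A is 3 units south of B: delta (east=+0, north=-3); A at (east=-6, north=-9).
Therefore A relative to C: (east=-6, north=-9).

Answer: A is at (east=-6, north=-9) relative to C.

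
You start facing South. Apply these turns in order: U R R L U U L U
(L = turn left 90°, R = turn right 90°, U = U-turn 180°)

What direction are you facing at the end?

Start: South
  U (U-turn (180°)) -> North
  R (right (90° clockwise)) -> East
  R (right (90° clockwise)) -> South
  L (left (90° counter-clockwise)) -> East
  U (U-turn (180°)) -> West
  U (U-turn (180°)) -> East
  L (left (90° counter-clockwise)) -> North
  U (U-turn (180°)) -> South
Final: South

Answer: Final heading: South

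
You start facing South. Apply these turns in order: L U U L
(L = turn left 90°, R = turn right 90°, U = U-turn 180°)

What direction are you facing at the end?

Start: South
  L (left (90° counter-clockwise)) -> East
  U (U-turn (180°)) -> West
  U (U-turn (180°)) -> East
  L (left (90° counter-clockwise)) -> North
Final: North

Answer: Final heading: North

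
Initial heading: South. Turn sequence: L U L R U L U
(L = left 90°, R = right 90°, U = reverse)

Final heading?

Start: South
  L (left (90° counter-clockwise)) -> East
  U (U-turn (180°)) -> West
  L (left (90° counter-clockwise)) -> South
  R (right (90° clockwise)) -> West
  U (U-turn (180°)) -> East
  L (left (90° counter-clockwise)) -> North
  U (U-turn (180°)) -> South
Final: South

Answer: Final heading: South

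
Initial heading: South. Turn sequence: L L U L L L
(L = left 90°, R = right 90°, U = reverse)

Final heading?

Start: South
  L (left (90° counter-clockwise)) -> East
  L (left (90° counter-clockwise)) -> North
  U (U-turn (180°)) -> South
  L (left (90° counter-clockwise)) -> East
  L (left (90° counter-clockwise)) -> North
  L (left (90° counter-clockwise)) -> West
Final: West

Answer: Final heading: West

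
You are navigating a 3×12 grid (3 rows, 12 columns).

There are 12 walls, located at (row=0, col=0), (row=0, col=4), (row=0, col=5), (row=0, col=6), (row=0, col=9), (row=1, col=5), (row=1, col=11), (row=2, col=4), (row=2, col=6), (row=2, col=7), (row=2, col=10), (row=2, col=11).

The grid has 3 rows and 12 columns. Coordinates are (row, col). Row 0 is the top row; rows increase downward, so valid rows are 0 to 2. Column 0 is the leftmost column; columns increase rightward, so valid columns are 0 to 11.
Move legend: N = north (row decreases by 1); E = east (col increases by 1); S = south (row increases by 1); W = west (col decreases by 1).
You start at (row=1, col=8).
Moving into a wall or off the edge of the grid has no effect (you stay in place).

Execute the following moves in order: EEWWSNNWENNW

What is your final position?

Answer: Final position: (row=0, col=7)

Derivation:
Start: (row=1, col=8)
  E (east): (row=1, col=8) -> (row=1, col=9)
  E (east): (row=1, col=9) -> (row=1, col=10)
  W (west): (row=1, col=10) -> (row=1, col=9)
  W (west): (row=1, col=9) -> (row=1, col=8)
  S (south): (row=1, col=8) -> (row=2, col=8)
  N (north): (row=2, col=8) -> (row=1, col=8)
  N (north): (row=1, col=8) -> (row=0, col=8)
  W (west): (row=0, col=8) -> (row=0, col=7)
  E (east): (row=0, col=7) -> (row=0, col=8)
  N (north): blocked, stay at (row=0, col=8)
  N (north): blocked, stay at (row=0, col=8)
  W (west): (row=0, col=8) -> (row=0, col=7)
Final: (row=0, col=7)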